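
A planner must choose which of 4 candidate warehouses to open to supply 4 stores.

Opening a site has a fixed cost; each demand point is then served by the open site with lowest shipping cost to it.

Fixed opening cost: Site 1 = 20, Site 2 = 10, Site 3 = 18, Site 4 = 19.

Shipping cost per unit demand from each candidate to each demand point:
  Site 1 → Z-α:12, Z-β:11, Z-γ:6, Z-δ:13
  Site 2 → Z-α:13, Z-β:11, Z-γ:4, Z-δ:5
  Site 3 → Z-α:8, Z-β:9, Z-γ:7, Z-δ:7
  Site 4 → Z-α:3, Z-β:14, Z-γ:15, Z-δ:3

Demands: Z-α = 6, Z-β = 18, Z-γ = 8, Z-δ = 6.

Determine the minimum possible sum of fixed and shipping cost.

277

Open {Site 2, Site 3, Site 4}: assign each demand point to its cheapest open site.
  Z-α→Site 4 6×3=18, Z-β→Site 3 18×9=162, Z-γ→Site 2 8×4=32, Z-δ→Site 4 6×3=18
  shipping cost 230, fixed 47 → total 277.
Compare {Site 3, Site 4}: shipping cost 254 + fixed 37 = 291.
Compare {Site 2, Site 4}: shipping cost 266 + fixed 29 = 295.
Compare {Site 1, Site 2, Site 3, Site 4}: shipping cost 230 + fixed 67 = 297.
All other subsets cost ≥ 291. Minimum total cost: 277.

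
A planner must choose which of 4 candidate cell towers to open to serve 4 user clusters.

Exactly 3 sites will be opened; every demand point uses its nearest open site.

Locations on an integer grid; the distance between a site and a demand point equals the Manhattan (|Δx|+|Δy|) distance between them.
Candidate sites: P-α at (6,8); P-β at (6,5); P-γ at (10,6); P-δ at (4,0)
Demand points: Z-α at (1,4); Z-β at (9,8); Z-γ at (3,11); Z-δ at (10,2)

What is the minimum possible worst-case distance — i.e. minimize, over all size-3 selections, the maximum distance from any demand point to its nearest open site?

Open {P-α, P-β, P-γ}.
  Farthest demand point is Z-α at distance 6 (to P-β); all others are ≤ 6.
With {P-α, P-β, P-δ} the worst case is 7.
With {P-α, P-γ, P-δ} the worst case is 7.
No size-3 selection achieves below 6.

6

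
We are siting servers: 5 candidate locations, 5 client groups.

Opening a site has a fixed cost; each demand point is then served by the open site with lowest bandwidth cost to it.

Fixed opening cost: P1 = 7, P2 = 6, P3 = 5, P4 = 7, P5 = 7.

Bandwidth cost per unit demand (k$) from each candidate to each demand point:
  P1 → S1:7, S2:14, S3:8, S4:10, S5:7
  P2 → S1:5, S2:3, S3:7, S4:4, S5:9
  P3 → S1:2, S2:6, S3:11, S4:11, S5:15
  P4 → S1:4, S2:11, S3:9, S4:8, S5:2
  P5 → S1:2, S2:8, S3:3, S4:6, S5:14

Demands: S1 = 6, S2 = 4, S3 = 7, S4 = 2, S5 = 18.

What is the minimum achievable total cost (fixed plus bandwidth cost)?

Open {P2, P4, P5}: assign each demand point to its cheapest open site.
  S1→P5 6×2=12, S2→P2 4×3=12, S3→P5 7×3=21, S4→P2 2×4=8, S5→P4 18×2=36
  bandwidth cost 89, fixed 20 → total 109.
Compare {P2, P3, P4, P5}: bandwidth cost 89 + fixed 25 = 114.
Compare {P1, P2, P4, P5}: bandwidth cost 89 + fixed 27 = 116.
Compare {P1, P2, P3, P4, P5}: bandwidth cost 89 + fixed 32 = 121.
All other subsets cost ≥ 114. Minimum total cost: 109.

109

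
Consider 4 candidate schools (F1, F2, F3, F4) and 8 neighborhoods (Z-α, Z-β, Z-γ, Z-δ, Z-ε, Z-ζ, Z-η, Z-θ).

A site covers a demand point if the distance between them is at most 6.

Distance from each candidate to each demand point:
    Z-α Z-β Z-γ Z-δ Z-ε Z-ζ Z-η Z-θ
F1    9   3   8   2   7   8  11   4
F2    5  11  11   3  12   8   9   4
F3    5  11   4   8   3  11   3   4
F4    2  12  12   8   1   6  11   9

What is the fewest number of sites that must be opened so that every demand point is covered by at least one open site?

Coverage sets (demand points within 6 of each site):
  F1: {Z-β, Z-δ, Z-θ}
  F2: {Z-α, Z-δ, Z-θ}
  F3: {Z-α, Z-γ, Z-ε, Z-η, Z-θ}
  F4: {Z-α, Z-ε, Z-ζ}
No 2 sites suffice: every size-2 union leaves at least one demand point uncovered.
But {F1, F3, F4} covers everything, so the minimum is 3.

3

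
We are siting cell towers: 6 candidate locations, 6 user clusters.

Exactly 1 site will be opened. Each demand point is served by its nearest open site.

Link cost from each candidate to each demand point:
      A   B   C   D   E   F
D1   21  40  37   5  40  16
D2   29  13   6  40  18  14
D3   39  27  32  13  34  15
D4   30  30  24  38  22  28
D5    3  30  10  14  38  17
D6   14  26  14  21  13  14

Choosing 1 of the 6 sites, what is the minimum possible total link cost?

Open {D6}.
  A→D6 14, B→D6 26, C→D6 14, D→D6 21, E→D6 13, F→D6 14  ⇒ total 102.
Compare {D5}: total 112.
Compare {D2}: total 120.
No size-1 selection does better; minimum is 102.

102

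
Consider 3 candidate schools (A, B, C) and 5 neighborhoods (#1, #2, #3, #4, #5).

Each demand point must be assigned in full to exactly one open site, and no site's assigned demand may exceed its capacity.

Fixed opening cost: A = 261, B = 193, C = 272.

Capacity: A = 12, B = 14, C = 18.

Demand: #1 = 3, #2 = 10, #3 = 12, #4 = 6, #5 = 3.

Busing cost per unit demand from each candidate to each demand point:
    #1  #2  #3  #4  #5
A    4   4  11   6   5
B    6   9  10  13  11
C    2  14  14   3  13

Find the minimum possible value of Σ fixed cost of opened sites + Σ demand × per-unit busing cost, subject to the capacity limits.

Open {A, B, C}; cheapest assignment that respects the capacities:
  A (cap 12, load 10): #2 — cost 10×4 = 40
  B (cap 14, load 12): #3 — cost 12×10 = 120
  C (cap 18, load 12): #1, #4, #5 — cost 3×2 + 6×3 + 3×13 = 63
  Shipping 223, fixed 726 → total 949.
  Any other capacity-feasible assignment to {A, B, C} ships for at least 223.
Total demand is 34 and no other set of sites has combined capacity ≥ 34, so {A, B, C} is the only feasible choice of open sites. Minimum: 949.

949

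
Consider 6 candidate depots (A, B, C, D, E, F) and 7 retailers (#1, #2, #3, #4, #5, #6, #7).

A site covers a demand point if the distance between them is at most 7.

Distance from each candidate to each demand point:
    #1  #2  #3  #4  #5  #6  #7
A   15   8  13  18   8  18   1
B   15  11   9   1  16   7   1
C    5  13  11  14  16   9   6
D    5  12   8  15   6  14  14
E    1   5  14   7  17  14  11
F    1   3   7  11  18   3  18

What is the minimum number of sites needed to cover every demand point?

3

Coverage sets (demand points within 7 of each site):
  A: {#7}
  B: {#4, #6, #7}
  C: {#1, #7}
  D: {#1, #5}
  E: {#1, #2, #4}
  F: {#1, #2, #3, #6}
No 2 sites suffice: every size-2 union leaves at least one demand point uncovered.
But {B, D, F} covers everything, so the minimum is 3.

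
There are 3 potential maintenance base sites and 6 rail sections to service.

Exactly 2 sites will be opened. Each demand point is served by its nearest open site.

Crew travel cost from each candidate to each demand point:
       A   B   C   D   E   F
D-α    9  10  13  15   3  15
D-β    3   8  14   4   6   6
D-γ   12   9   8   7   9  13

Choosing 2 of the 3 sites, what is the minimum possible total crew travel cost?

35

Open {D-β, D-γ}.
  A→D-β 3, B→D-β 8, C→D-γ 8, D→D-β 4, E→D-β 6, F→D-β 6  ⇒ total 35.
Compare {D-α, D-β}: total 37.
Compare {D-α, D-γ}: total 49.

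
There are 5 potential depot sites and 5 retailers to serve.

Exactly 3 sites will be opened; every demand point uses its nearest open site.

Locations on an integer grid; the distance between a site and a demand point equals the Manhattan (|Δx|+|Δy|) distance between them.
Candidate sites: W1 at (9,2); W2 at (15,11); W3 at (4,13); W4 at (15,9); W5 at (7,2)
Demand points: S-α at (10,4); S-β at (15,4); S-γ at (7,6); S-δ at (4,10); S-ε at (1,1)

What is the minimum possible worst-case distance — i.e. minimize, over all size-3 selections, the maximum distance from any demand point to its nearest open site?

7

Open {W2, W3, W5}.
  Farthest demand point is S-β at distance 7 (to W2); all others are ≤ 7.
With {W3, W4, W5} the worst case is 7.
With {W1, W3, W5} the worst case is 8.
No size-3 selection achieves below 7.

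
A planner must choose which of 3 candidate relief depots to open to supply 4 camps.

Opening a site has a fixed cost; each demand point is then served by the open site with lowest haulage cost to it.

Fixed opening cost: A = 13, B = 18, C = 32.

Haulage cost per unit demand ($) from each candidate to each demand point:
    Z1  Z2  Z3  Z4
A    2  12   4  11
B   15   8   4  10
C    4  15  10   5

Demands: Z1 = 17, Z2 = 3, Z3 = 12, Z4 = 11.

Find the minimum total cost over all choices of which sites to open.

Open {A, C}: assign each demand point to its cheapest open site.
  Z1→A 17×2=34, Z2→A 3×12=36, Z3→A 12×4=48, Z4→C 11×5=55
  haulage cost 173, fixed 45 → total 218.
Compare {A, B, C}: haulage cost 161 + fixed 63 = 224.
Compare {B, C}: haulage cost 195 + fixed 50 = 245.
Compare {A, B}: haulage cost 216 + fixed 31 = 247.
All other subsets cost ≥ 224. Minimum total cost: 218.

218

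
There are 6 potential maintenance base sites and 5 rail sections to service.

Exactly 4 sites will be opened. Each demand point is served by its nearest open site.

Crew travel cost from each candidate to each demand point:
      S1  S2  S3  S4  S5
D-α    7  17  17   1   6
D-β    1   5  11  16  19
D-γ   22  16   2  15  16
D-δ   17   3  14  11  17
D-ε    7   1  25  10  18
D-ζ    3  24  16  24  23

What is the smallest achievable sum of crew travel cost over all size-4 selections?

Open {D-α, D-β, D-γ, D-ε}.
  S1→D-β 1, S2→D-ε 1, S3→D-γ 2, S4→D-α 1, S5→D-α 6  ⇒ total 11.
Compare {D-α, D-β, D-γ, D-δ}: total 13.
Compare {D-α, D-γ, D-ε, D-ζ}: total 13.
No size-4 selection does better; minimum is 11.

11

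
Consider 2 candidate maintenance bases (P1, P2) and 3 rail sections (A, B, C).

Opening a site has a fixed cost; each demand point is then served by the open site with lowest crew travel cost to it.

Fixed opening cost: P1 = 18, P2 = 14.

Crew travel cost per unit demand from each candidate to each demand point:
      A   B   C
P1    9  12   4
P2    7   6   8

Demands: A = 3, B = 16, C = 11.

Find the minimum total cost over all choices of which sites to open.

Open {P1, P2}: assign each demand point to its cheapest open site.
  A→P2 3×7=21, B→P2 16×6=96, C→P1 11×4=44
  crew travel cost 161, fixed 32 → total 193.
Compare {P2}: crew travel cost 205 + fixed 14 = 219.
Compare {P1}: crew travel cost 263 + fixed 18 = 281.

193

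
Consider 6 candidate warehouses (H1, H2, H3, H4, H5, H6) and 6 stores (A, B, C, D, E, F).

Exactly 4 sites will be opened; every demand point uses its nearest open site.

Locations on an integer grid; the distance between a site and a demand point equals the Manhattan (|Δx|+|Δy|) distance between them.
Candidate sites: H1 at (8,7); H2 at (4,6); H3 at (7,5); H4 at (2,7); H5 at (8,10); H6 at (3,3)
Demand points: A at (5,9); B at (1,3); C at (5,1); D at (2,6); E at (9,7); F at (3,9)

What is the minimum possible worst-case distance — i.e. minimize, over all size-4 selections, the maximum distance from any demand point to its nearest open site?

4

Open {H1, H2, H3, H6}.
  Farthest demand point is A at distance 4 (to H2); all others are ≤ 4.
With {H1, H2, H4, H6} the worst case is 4.
With {H1, H2, H5, H6} the worst case is 4.
No size-4 selection achieves below 4.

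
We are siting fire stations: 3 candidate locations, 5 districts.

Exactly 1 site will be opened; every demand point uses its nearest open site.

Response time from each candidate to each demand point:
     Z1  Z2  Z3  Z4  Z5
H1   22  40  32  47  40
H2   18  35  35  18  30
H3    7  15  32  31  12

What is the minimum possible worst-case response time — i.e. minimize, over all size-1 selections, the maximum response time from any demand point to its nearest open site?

32

Open {H3}.
  Farthest demand point is Z3 at response time 32 (to H3); all others are ≤ 32.
With {H2} the worst case is 35.
With {H1} the worst case is 47.
No size-1 selection achieves below 32.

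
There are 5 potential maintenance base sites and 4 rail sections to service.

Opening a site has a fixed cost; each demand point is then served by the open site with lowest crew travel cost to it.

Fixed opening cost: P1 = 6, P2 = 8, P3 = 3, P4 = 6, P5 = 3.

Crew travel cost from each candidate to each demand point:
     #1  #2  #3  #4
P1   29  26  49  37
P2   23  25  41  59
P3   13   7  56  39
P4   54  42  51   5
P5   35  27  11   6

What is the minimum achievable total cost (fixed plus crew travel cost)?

43

Open {P3, P5}: assign each demand point to its cheapest open site.
  #1→P3 13, #2→P3 7, #3→P5 11, #4→P5 6
  crew travel cost 37, fixed 6 → total 43.
Compare {P3, P4, P5}: crew travel cost 36 + fixed 12 = 48.
Compare {P1, P3, P5}: crew travel cost 37 + fixed 12 = 49.
Compare {P2, P3, P5}: crew travel cost 37 + fixed 14 = 51.
All other subsets cost ≥ 48. Minimum total cost: 43.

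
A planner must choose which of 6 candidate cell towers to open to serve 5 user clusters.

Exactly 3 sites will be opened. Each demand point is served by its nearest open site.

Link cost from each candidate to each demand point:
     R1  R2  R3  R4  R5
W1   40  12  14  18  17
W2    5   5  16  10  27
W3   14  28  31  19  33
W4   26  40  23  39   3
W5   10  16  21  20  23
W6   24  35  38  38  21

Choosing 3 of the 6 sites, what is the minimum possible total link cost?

37

Open {W1, W2, W4}.
  R1→W2 5, R2→W2 5, R3→W1 14, R4→W2 10, R5→W4 3  ⇒ total 37.
Compare {W2, W3, W4}: total 39.
Compare {W2, W4, W5}: total 39.
No size-3 selection does better; minimum is 37.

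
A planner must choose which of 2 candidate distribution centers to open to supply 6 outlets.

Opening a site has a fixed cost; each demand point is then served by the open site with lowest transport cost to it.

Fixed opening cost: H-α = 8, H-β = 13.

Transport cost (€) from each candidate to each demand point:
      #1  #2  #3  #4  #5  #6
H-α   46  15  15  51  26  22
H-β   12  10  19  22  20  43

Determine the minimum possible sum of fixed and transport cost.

Open {H-α, H-β}: assign each demand point to its cheapest open site.
  #1→H-β 12, #2→H-β 10, #3→H-α 15, #4→H-β 22, #5→H-β 20, #6→H-α 22
  transport cost 101, fixed 21 → total 122.
Compare {H-β}: transport cost 126 + fixed 13 = 139.
Compare {H-α}: transport cost 175 + fixed 8 = 183.

122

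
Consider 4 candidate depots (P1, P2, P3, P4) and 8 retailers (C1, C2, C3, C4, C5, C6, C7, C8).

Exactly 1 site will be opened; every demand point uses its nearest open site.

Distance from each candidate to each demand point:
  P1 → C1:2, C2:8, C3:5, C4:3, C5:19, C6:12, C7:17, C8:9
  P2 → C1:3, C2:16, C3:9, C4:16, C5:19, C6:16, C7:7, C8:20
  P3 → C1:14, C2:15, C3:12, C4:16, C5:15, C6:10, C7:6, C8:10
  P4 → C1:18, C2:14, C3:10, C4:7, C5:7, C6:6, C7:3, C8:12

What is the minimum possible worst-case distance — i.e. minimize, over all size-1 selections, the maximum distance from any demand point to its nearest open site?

16

Open {P3}.
  Farthest demand point is C4 at distance 16 (to P3); all others are ≤ 16.
With {P4} the worst case is 18.
With {P1} the worst case is 19.
No size-1 selection achieves below 16.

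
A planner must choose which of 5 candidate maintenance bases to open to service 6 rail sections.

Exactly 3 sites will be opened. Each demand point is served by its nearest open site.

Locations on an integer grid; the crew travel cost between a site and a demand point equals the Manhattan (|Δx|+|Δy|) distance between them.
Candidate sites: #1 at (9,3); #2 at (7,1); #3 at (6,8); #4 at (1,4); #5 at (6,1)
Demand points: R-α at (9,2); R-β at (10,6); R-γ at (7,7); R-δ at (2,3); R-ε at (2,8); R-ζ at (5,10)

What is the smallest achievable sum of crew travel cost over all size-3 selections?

Open {#1, #3, #4}.
  R-α→#1 1, R-β→#1 4, R-γ→#3 2, R-δ→#4 2, R-ε→#3 4, R-ζ→#3 3  ⇒ total 16.
Compare {#1, #3, #5}: total 20.
Compare {#2, #3, #4}: total 20.
No size-3 selection does better; minimum is 16.

16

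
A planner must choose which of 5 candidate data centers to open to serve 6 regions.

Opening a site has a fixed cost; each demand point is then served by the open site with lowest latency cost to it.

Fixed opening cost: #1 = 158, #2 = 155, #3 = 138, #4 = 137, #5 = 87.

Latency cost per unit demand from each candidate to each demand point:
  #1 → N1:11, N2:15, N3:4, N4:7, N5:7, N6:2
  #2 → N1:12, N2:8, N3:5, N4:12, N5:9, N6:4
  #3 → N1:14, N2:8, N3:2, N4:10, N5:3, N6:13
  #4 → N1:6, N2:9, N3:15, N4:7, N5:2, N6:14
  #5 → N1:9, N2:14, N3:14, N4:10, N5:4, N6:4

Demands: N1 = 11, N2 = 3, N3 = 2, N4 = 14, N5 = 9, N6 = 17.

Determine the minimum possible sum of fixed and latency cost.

Open {#5}: assign each demand point to its cheapest open site.
  N1→#5 11×9=99, N2→#5 3×14=42, N3→#5 2×14=28, N4→#5 14×10=140, N5→#5 9×4=36, N6→#5 17×4=68
  latency cost 413, fixed 87 → total 500.
Compare {#1}: latency cost 369 + fixed 158 = 527.
Compare {#4, #5}: latency cost 305 + fixed 224 = 529.
Compare {#1, #4}: latency cost 251 + fixed 295 = 546.
All other subsets cost ≥ 527. Minimum total cost: 500.

500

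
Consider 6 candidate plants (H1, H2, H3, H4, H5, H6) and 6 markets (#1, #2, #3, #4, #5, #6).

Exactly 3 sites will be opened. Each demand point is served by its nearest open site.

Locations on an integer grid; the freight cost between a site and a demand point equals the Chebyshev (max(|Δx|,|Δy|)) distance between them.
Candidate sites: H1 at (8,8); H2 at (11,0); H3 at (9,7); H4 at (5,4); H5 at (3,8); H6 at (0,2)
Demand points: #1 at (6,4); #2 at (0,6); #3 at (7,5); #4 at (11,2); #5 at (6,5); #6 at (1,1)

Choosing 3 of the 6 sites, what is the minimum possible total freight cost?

Open {H2, H4, H6}.
  #1→H4 1, #2→H6 4, #3→H4 2, #4→H2 2, #5→H4 1, #6→H6 1  ⇒ total 11.
Compare {H2, H4, H5}: total 13.
Compare {H3, H4, H6}: total 14.
No size-3 selection does better; minimum is 11.

11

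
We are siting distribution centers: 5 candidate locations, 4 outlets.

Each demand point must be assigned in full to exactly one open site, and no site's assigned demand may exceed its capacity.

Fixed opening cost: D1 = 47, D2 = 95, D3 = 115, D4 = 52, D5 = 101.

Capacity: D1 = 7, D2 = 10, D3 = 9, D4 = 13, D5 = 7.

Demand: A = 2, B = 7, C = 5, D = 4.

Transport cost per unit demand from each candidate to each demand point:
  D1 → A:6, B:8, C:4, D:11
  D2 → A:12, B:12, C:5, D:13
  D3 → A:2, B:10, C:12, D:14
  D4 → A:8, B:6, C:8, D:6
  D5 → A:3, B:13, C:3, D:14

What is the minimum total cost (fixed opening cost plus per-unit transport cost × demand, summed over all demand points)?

197

Open {D1, D4}; cheapest assignment that respects the capacities:
  D1 (cap 7, load 7): A, C — cost 2×6 + 5×4 = 32
  D4 (cap 13, load 11): B, D — cost 7×6 + 4×6 = 66
  Shipping 98, fixed 99 → total 197.
  Any other capacity-feasible assignment to {D1, D4} ships for at least 98.
Compare {D4, D5}: its best feasible assignment gives total 240.
Compare {D2, D4}: its best feasible assignment gives total 254.
Every other set of open sites that can feasibly serve all demand totals ≥ 240 even under its best assignment. Minimum: 197.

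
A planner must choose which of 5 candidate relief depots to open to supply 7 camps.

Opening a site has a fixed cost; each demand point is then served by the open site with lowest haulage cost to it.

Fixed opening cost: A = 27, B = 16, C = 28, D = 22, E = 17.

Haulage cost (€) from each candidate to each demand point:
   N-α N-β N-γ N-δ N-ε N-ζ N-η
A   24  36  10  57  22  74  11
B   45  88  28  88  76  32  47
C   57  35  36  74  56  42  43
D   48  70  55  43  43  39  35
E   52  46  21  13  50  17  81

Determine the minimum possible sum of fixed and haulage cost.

Open {A, E}: assign each demand point to its cheapest open site.
  N-α→A 24, N-β→A 36, N-γ→A 10, N-δ→E 13, N-ε→A 22, N-ζ→E 17, N-η→A 11
  haulage cost 133, fixed 44 → total 177.
Compare {A, B, E}: haulage cost 133 + fixed 60 = 193.
Compare {A, D, E}: haulage cost 133 + fixed 66 = 199.
Compare {A, C, E}: haulage cost 132 + fixed 72 = 204.
All other subsets cost ≥ 193. Minimum total cost: 177.

177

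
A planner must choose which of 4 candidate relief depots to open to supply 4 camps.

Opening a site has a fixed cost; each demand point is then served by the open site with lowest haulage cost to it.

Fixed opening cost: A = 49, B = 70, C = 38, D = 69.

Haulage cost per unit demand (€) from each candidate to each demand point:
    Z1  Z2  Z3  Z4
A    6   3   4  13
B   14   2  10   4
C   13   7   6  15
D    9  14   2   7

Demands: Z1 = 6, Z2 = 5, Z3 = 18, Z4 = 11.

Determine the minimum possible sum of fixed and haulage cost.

Open {A, B}: assign each demand point to its cheapest open site.
  Z1→A 6×6=36, Z2→B 5×2=10, Z3→A 18×4=72, Z4→B 11×4=44
  haulage cost 162, fixed 119 → total 281.
Compare {A, D}: haulage cost 164 + fixed 118 = 282.
Compare {B, D}: haulage cost 144 + fixed 139 = 283.
Compare {D}: haulage cost 237 + fixed 69 = 306.
All other subsets cost ≥ 282. Minimum total cost: 281.

281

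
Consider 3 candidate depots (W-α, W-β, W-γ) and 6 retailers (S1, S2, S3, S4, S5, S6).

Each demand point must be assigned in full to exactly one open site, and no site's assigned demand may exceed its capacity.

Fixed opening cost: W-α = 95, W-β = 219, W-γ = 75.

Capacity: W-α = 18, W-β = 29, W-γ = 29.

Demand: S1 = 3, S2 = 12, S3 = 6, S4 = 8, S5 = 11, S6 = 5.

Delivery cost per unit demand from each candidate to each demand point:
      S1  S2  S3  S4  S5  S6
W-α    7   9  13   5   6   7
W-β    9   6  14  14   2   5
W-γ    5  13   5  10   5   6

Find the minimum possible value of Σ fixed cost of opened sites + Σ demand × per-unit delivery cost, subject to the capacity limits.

493

Open {W-α, W-γ}; cheapest assignment that respects the capacities:
  W-α (cap 18, load 17): S2, S6 — cost 12×9 + 5×7 = 143
  W-γ (cap 29, load 28): S1, S3, S4, S5 — cost 3×5 + 6×5 + 8×10 + 11×5 = 180
  Shipping 323, fixed 170 → total 493.
  Any other capacity-feasible assignment to {W-α, W-γ} ships for at least 323.
Compare {W-β, W-γ}: its best feasible assignment gives total 538.
Compare {W-α, W-β}: its best feasible assignment gives total 572.
Every other set of open sites that can feasibly serve all demand totals ≥ 538 even under its best assignment. Minimum: 493.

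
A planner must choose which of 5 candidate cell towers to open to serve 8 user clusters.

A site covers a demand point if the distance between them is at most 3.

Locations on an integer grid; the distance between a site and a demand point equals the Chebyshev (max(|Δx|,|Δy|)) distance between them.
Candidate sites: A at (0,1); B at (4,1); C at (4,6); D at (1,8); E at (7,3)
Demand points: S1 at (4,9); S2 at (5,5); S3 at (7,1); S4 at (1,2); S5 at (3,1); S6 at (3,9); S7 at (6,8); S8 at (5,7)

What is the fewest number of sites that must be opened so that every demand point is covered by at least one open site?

Coverage sets (demand points within 3 of each site):
  A: {S4, S5}
  B: {S3, S4, S5}
  C: {S1, S2, S6, S7, S8}
  D: {S1, S6}
  E: {S2, S3}
No single site covers all 8 demand points.
But {B, C} covers everything, so the minimum is 2.

2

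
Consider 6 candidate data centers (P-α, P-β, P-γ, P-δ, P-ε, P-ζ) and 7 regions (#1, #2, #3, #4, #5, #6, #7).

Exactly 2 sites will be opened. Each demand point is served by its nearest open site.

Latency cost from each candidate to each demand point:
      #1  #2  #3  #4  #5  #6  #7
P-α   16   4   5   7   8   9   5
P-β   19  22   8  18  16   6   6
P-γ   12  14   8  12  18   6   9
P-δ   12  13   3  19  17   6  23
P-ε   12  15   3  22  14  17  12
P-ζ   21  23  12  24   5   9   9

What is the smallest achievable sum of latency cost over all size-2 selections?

Open {P-α, P-δ}.
  #1→P-δ 12, #2→P-α 4, #3→P-δ 3, #4→P-α 7, #5→P-α 8, #6→P-δ 6, #7→P-α 5  ⇒ total 45.
Compare {P-α, P-γ}: total 47.
Compare {P-α, P-ε}: total 48.
No size-2 selection does better; minimum is 45.

45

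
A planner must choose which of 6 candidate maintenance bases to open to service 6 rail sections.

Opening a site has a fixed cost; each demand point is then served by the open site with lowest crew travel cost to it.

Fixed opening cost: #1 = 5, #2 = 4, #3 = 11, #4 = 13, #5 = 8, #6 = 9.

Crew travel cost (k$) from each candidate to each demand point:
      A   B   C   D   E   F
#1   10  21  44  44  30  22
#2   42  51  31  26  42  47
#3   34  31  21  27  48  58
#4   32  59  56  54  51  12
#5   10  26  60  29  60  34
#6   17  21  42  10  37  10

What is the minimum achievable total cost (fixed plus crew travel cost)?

127

Open {#1, #3, #6}: assign each demand point to its cheapest open site.
  A→#1 10, B→#1 21, C→#3 21, D→#6 10, E→#1 30, F→#6 10
  crew travel cost 102, fixed 25 → total 127.
Compare {#1, #2, #6}: crew travel cost 112 + fixed 18 = 130.
Compare {#1, #2, #3, #6}: crew travel cost 102 + fixed 29 = 131.
Compare {#1, #3, #5, #6}: crew travel cost 102 + fixed 33 = 135.
All other subsets cost ≥ 130. Minimum total cost: 127.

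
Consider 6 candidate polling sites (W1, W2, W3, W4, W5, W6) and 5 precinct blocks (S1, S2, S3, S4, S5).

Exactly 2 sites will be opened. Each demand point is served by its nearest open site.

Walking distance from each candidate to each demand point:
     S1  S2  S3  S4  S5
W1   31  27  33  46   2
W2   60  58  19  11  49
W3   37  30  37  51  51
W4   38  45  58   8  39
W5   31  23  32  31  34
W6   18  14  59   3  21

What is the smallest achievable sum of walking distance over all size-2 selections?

Open {W1, W6}.
  S1→W6 18, S2→W6 14, S3→W1 33, S4→W6 3, S5→W1 2  ⇒ total 70.
Compare {W2, W6}: total 75.
Compare {W5, W6}: total 88.
No size-2 selection does better; minimum is 70.

70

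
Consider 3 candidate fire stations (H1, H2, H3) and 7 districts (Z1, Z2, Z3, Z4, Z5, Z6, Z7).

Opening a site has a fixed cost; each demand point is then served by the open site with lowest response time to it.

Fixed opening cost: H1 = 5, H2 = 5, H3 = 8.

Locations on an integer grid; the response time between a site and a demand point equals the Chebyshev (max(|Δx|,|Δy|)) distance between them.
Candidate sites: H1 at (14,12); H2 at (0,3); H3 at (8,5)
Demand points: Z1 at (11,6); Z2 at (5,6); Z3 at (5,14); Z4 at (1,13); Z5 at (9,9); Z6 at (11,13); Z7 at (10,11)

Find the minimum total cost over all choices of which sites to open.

Open {H1, H3}: assign each demand point to its cheapest open site.
  Z1→H3 3, Z2→H3 3, Z3→H1 9, Z4→H3 8, Z5→H3 4, Z6→H1 3, Z7→H1 4
  response time 34, fixed 13 → total 47.
Compare {H3}: response time 41 + fixed 8 = 49.
Compare {H1, H2}: response time 42 + fixed 10 = 52.
Compare {H1, H2, H3}: response time 34 + fixed 18 = 52.
All other subsets cost ≥ 49. Minimum total cost: 47.

47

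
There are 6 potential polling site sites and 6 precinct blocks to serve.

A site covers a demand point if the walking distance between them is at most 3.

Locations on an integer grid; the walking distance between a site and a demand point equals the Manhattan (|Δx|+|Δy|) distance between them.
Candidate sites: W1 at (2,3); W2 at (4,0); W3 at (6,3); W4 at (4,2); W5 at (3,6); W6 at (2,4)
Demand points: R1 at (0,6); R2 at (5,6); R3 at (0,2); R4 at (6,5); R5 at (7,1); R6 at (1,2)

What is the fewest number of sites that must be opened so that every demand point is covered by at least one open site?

3

Coverage sets (demand points within 3 of each site):
  W1: {R3, R6}
  W2: {}
  W3: {R4, R5}
  W4: {R6}
  W5: {R1, R2}
  W6: {R6}
No 2 sites suffice: every size-2 union leaves at least one demand point uncovered.
But {W1, W3, W5} covers everything, so the minimum is 3.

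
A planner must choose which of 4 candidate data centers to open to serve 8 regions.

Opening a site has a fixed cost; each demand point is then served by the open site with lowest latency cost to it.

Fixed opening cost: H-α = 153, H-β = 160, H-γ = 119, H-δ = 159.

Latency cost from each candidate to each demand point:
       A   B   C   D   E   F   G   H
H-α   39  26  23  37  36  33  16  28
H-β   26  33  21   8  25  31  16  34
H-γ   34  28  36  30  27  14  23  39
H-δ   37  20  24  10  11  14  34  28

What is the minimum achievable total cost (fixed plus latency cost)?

337

Open {H-δ}: assign each demand point to its cheapest open site.
  A→H-δ 37, B→H-δ 20, C→H-δ 24, D→H-δ 10, E→H-δ 11, F→H-δ 14, G→H-δ 34, H→H-δ 28
  latency cost 178, fixed 159 → total 337.
Compare {H-γ}: latency cost 231 + fixed 119 = 350.
Compare {H-β}: latency cost 194 + fixed 160 = 354.
Compare {H-α}: latency cost 238 + fixed 153 = 391.
All other subsets cost ≥ 350. Minimum total cost: 337.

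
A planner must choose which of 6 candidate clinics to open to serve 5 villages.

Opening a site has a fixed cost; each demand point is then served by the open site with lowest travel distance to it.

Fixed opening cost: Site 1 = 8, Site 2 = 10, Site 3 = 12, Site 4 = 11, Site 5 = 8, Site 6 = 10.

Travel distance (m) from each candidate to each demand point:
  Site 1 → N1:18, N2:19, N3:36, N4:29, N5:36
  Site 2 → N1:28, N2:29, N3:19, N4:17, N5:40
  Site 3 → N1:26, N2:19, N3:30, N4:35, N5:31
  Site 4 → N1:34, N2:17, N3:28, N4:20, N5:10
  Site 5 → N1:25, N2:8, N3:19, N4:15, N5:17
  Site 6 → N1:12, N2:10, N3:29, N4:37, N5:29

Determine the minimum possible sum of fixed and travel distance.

Open {Site 5, Site 6}: assign each demand point to its cheapest open site.
  N1→Site 6 12, N2→Site 5 8, N3→Site 5 19, N4→Site 5 15, N5→Site 5 17
  travel distance 71, fixed 18 → total 89.
Compare {Site 5}: travel distance 84 + fixed 8 = 92.
Compare {Site 1, Site 5}: travel distance 77 + fixed 16 = 93.
Compare {Site 4, Site 5, Site 6}: travel distance 64 + fixed 29 = 93.
All other subsets cost ≥ 92. Minimum total cost: 89.

89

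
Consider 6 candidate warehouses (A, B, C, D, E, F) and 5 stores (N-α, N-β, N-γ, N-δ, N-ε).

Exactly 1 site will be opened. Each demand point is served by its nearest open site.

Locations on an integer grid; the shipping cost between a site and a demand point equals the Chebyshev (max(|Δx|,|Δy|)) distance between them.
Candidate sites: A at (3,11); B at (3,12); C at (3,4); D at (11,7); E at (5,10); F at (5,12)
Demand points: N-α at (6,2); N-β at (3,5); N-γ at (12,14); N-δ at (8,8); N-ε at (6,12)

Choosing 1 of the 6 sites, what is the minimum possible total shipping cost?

Open {E}.
  N-α→E 8, N-β→E 5, N-γ→E 7, N-δ→E 3, N-ε→E 2  ⇒ total 25.
Compare {C}: total 27.
Compare {D}: total 28.
No size-1 selection does better; minimum is 25.

25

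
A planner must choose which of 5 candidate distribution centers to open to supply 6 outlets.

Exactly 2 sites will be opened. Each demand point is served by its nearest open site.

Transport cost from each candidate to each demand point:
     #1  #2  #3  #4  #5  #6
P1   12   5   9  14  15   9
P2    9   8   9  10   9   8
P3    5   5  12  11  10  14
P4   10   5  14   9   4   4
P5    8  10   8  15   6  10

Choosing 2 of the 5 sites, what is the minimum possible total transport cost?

Open {P4, P5}.
  #1→P5 8, #2→P4 5, #3→P5 8, #4→P4 9, #5→P4 4, #6→P4 4  ⇒ total 38.
Compare {P3, P4}: total 39.
Compare {P2, P4}: total 40.
No size-2 selection does better; minimum is 38.

38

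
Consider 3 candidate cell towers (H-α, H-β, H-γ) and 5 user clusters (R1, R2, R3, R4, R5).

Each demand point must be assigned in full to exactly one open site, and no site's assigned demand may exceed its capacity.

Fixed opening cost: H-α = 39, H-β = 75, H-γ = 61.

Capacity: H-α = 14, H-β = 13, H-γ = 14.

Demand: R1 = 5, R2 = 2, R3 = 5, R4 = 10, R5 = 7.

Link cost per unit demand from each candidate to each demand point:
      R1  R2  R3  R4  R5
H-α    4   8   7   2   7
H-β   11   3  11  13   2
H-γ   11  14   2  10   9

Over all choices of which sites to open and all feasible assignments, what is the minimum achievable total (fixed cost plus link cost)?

Open {H-α, H-β, H-γ}; cheapest assignment that respects the capacities:
  H-α (cap 14, load 10): R4 — cost 10×2 = 20
  H-β (cap 13, load 9): R2, R5 — cost 2×3 + 7×2 = 20
  H-γ (cap 14, load 10): R1, R3 — cost 5×11 + 5×2 = 65
  Shipping 105, fixed 175 → total 280.
  Any other capacity-feasible assignment to {H-α, H-β, H-γ} ships for at least 105.
Total demand is 29 and no other set of sites has combined capacity ≥ 29, so {H-α, H-β, H-γ} is the only feasible choice of open sites. Minimum: 280.

280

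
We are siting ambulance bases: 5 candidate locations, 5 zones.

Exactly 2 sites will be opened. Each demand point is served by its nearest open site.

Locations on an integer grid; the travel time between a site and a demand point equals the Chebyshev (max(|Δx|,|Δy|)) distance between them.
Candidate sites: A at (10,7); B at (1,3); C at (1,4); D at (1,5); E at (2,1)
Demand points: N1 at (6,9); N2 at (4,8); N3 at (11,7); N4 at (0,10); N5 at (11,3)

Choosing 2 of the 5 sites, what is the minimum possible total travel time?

17

Open {A, D}.
  N1→A 4, N2→D 3, N3→A 1, N4→D 5, N5→A 4  ⇒ total 17.
Compare {A, C}: total 19.
Compare {A, B}: total 21.
No size-2 selection does better; minimum is 17.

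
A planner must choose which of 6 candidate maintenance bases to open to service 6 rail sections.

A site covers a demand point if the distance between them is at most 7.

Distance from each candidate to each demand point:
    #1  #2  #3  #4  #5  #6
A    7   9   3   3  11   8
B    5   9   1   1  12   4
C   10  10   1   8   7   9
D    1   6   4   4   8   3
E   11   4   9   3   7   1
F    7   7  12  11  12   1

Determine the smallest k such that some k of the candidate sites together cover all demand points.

Coverage sets (demand points within 7 of each site):
  A: {#1, #3, #4}
  B: {#1, #3, #4, #6}
  C: {#3, #5}
  D: {#1, #2, #3, #4, #6}
  E: {#2, #4, #5, #6}
  F: {#1, #2, #6}
No single site covers all 6 demand points.
But {A, E} covers everything, so the minimum is 2.

2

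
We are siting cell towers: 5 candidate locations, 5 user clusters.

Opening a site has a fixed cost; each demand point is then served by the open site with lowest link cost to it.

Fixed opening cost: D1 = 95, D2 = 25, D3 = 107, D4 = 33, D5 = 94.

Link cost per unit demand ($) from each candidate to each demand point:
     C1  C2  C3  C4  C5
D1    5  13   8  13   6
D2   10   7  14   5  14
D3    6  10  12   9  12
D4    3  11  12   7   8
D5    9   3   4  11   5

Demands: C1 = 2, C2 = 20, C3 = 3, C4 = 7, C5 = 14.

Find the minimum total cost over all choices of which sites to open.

Open {D2, D5}: assign each demand point to its cheapest open site.
  C1→D5 2×9=18, C2→D5 20×3=60, C3→D5 3×4=12, C4→D2 7×5=35, C5→D5 14×5=70
  link cost 195, fixed 119 → total 314.
Compare {D4, D5}: link cost 197 + fixed 127 = 324.
Compare {D5}: link cost 237 + fixed 94 = 331.
Compare {D2, D4, D5}: link cost 183 + fixed 152 = 335.
All other subsets cost ≥ 324. Minimum total cost: 314.

314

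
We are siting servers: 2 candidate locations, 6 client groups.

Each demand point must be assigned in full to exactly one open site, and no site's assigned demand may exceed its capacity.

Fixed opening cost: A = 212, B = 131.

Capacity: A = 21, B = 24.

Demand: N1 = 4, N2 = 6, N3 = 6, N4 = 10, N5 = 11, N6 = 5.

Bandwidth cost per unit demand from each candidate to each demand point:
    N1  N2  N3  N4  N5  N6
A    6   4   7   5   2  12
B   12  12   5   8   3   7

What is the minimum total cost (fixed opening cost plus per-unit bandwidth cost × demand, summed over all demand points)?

539

Open {A, B}; cheapest assignment that respects the capacities:
  A (cap 21, load 20): N1, N2, N4 — cost 4×6 + 6×4 + 10×5 = 98
  B (cap 24, load 22): N3, N5, N6 — cost 6×5 + 11×3 + 5×7 = 98
  Shipping 196, fixed 343 → total 539.
  Any other capacity-feasible assignment to {A, B} ships for at least 196.
Total demand is 42 and no other set of sites has combined capacity ≥ 42, so {A, B} is the only feasible choice of open sites. Minimum: 539.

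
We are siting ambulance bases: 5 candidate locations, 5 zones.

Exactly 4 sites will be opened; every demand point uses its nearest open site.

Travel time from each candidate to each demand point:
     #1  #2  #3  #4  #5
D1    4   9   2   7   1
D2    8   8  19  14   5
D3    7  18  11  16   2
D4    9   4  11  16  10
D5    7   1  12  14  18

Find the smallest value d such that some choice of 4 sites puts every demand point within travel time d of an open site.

Open {D1, D2, D3, D4}.
  Farthest demand point is #4 at travel time 7 (to D1); all others are ≤ 7.
With {D1, D2, D3, D5} the worst case is 7.
With {D1, D2, D4, D5} the worst case is 7.
No size-4 selection achieves below 7.

7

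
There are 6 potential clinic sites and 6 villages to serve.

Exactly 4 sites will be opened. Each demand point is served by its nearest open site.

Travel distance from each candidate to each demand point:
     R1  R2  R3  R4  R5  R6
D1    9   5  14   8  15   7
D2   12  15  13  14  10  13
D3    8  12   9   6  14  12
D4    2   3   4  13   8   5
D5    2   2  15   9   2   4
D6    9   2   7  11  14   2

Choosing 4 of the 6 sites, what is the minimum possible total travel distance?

18

Open {D3, D4, D5, D6}.
  R1→D4 2, R2→D5 2, R3→D4 4, R4→D3 6, R5→D5 2, R6→D6 2  ⇒ total 18.
Compare {D1, D3, D4, D5}: total 20.
Compare {D1, D4, D5, D6}: total 20.
No size-4 selection does better; minimum is 18.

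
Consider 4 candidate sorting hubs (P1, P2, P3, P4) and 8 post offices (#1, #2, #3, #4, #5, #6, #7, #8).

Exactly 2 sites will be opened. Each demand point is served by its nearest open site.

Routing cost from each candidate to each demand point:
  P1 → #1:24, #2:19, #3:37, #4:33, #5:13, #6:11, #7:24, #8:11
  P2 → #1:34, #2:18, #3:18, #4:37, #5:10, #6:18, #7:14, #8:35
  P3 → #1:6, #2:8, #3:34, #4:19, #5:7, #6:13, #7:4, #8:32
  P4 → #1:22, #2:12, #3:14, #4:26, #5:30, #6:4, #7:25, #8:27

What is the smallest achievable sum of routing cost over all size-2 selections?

Open {P3, P4}.
  #1→P3 6, #2→P3 8, #3→P4 14, #4→P3 19, #5→P3 7, #6→P4 4, #7→P3 4, #8→P4 27  ⇒ total 89.
Compare {P1, P3}: total 100.
Compare {P2, P3}: total 107.
No size-2 selection does better; minimum is 89.

89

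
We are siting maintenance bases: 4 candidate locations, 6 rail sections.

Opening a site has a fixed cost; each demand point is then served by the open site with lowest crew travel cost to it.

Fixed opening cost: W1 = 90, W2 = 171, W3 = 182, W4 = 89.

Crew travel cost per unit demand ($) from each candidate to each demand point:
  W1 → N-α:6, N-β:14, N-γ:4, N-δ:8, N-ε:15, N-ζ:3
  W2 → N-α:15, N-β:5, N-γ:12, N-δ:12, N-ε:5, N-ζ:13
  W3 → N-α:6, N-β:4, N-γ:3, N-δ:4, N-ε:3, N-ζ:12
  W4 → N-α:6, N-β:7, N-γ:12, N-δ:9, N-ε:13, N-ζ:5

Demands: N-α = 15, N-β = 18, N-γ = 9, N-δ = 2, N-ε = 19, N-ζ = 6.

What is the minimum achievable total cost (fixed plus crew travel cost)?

508

Open {W3}: assign each demand point to its cheapest open site.
  N-α→W3 15×6=90, N-β→W3 18×4=72, N-γ→W3 9×3=27, N-δ→W3 2×4=8, N-ε→W3 19×3=57, N-ζ→W3 6×12=72
  crew travel cost 326, fixed 182 → total 508.
Compare {W1, W3}: crew travel cost 272 + fixed 272 = 544.
Compare {W3, W4}: crew travel cost 284 + fixed 271 = 555.
Compare {W1, W2}: crew travel cost 345 + fixed 261 = 606.
All other subsets cost ≥ 544. Minimum total cost: 508.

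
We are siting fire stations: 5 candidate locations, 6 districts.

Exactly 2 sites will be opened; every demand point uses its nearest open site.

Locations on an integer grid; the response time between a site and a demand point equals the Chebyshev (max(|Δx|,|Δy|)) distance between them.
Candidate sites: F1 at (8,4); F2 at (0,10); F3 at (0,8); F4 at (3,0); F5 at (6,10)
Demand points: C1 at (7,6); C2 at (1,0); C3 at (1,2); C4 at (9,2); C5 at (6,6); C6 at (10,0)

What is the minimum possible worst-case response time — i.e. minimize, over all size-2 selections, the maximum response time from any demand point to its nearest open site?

4

Open {F1, F4}.
  Farthest demand point is C6 at response time 4 (to F1); all others are ≤ 4.
With {F1, F2} the worst case is 7.
With {F1, F3} the worst case is 7.
No size-2 selection achieves below 4.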